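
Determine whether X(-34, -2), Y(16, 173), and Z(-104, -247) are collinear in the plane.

XY = (50, 175), XZ = (-70, -245).
Checking proportionality: XZ = -7/5·XY, so the vectors are parallel and the points are collinear.

Yes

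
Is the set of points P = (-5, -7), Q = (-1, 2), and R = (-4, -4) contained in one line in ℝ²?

No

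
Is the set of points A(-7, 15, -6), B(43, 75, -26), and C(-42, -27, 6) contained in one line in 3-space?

No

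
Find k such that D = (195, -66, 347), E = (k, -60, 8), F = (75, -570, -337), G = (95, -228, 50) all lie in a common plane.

-80

Coplanarity ⇔ det[DE; DF; DG] = 0.
Expanding, this is linear in k: (38880)k + (3110400) = 0.
So k = -80.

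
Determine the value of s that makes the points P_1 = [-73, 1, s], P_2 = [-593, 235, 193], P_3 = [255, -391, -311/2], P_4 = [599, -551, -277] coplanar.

11

Coplanarity ⇔ det[P_1P_2; P_1P_3; P_1P_4] = 0.
Expanding, this is linear in s: (-79664)s + (876304) = 0.
So s = 11.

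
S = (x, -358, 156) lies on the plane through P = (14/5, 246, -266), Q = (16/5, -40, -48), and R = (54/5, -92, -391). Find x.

22/5

Coplanarity requires PQ · (PR × PS) = 0.
PQ = (2/5, -286, 218), PR = (8, -338, -125); the triple product is linear in x with coefficient 109434 and constant term -2407548/5.
Setting it to zero: x = 22/5.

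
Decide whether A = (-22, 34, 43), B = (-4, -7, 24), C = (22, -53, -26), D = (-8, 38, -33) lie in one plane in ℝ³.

Yes

With A as base: AB = (18, -41, -19), AC = (44, -87, -69), AD = (14, 4, -76).
AC × AD = (6888, 2378, 1394).
AB · (AC × AD) = 0.
The scalar triple product vanishes, so the four points are coplanar.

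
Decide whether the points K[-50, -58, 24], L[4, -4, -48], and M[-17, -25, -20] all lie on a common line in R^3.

Yes

KL = (54, 54, -72), KM = (33, 33, -44).
KL × KM = (0, 0, 0).
The cross product vanishes, so the three points are collinear.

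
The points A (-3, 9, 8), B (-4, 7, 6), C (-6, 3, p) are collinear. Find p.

2

Collinearity requires AB × AC = 0; each component is linear in p.
The x-component gives (-2)p + (4) = 0, so p = 2.
The remaining components then also vanish.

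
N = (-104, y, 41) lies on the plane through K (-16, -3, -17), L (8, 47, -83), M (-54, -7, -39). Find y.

The plane through K, L, M has equation −1364x + 3036y + 1804z = -17952.
Substituting N: (3036)y + (215820) = -17952, so y = -77.

-77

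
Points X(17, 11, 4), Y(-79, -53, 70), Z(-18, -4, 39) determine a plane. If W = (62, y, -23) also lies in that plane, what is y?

A normal to the plane is n = XY × XZ = (-1250, 1050, -800).
W lies in the plane iff n · XW = 0.
This gives (1050)y + (-46200) = 0, so y = 44.

44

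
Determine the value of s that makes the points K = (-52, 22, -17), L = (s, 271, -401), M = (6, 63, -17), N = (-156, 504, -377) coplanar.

The points are coplanar iff KL · (KM × KN) = 0.
Expanding, this is linear in s: (-14760)s + (-7940880) = 0.
So s = -538.

-538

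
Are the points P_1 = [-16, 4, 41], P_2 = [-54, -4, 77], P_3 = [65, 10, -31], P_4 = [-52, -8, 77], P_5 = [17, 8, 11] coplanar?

Yes

The plane through P_1, P_2, P_3 has normal n = P_1P_2 × P_1P_3 = (360, 180, 420) and equation n·P = 12180.
Checking the remaining points: n·P_4 = 12180, n·P_5 = 12180.
All equal 12180, so all 5 points lie in one plane.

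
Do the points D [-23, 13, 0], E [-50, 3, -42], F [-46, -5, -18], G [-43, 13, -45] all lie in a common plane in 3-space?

A normal to the plane through D, E, F is n = DE × DF = (-576, 480, 256).
The plane has equation n·P = 19488. For G: n·G = 19488.
Equal, so G lies in the plane and all four are coplanar.

Yes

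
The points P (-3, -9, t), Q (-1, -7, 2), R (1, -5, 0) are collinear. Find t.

Collinearity requires PQ × PR = 0; each component is linear in t.
The x-component gives (2)t + (-8) = 0, so t = 4.
The remaining components then also vanish.

4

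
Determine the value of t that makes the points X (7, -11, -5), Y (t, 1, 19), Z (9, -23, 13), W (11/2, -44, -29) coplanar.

Coplanarity ⇔ det[XY; XZ; XW] = 0.
Expanding, this is linear in t: (882)t + (-7938) = 0.
So t = 9.

9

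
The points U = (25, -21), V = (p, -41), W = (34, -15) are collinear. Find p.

-5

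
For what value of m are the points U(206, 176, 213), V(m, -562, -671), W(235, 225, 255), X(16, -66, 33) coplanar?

198

Coplanarity ⇔ det[UV; UW; UX] = 0.
Expanding, this is linear in m: (1344)m + (-266112) = 0.
So m = 198.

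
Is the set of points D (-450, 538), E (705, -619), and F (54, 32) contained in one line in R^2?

No

DE = (1155, -1157), DF = (504, -506).
Twice the signed area of △DEF is (1155)(-506) − (-1157)(504) = -1302.
The area is nonzero, so the three points are not collinear.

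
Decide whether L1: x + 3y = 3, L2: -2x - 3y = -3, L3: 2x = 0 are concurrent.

Yes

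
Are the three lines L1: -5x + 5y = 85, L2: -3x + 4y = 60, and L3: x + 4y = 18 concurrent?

No

Intersecting L1 and L2: solving the 2×2 system gives (x, y) = (-8, 9).
Substitute into L3: (1)(-8) + (4)(9) = 28.
But L3 requires 18 ≠ 28, so the three lines have no common point.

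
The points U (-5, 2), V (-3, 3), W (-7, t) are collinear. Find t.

Collinearity: (W − U) must be parallel to (V − U) = (2, 1).
Cross-multiplying the components: (t − 2)·(2) = (-2)·(1).
Solving gives t = 1.

1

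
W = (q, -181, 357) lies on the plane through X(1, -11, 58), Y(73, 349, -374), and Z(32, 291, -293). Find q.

-278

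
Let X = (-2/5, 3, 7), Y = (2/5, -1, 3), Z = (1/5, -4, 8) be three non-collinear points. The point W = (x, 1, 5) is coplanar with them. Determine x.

Coplanarity requires XY · (XZ × XW) = 0.
XY = (4/5, -4, -4), XZ = (3/5, -7, 1); the triple product is linear in x with coefficient -32 and constant term 0.
Setting it to zero: x = 0.

0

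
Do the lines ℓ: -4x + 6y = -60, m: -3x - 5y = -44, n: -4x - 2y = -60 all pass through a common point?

Lines aᵢx + bᵢy = cᵢ with pairwise distinct directions are concurrent exactly when det[aᵢ bᵢ cᵢ] = 0.
Here the determinant is -32.
Nonzero, so no common point exists.

No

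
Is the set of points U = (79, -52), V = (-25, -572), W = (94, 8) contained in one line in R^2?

UV = (-104, -520), UW = (15, 60).
If collinear, UW would be a scalar multiple of UV. But (-104)·(60) ≠ (-520)·(15) (difference 1560), so they are not parallel; the points are not collinear.

No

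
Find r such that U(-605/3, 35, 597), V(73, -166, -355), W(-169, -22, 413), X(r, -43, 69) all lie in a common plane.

Coplanarity ⇔ det[UV; UW; UX] = 0.
Expanding, this is linear in r: (-17280)r + (-201600) = 0.
So r = -35/3.

-35/3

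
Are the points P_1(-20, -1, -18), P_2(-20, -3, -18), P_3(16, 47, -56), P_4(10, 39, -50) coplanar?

The four points are coplanar iff the 3×3 determinant with rows P_1P_2, P_1P_3, P_1P_4 is zero.
Rows: (0, -2, 0), (36, 48, -38), (30, 40, -32).
Expanding along the first row: (0)(-16) − (-2)(-12) + (0)(0) = -24.
Nonzero ⇒ not coplanar.

No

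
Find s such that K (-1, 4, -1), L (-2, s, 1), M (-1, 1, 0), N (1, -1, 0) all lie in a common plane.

Coplanarity ⇔ det[KL; KM; KN] = 0.
Expanding, this is linear in s: (2)s + (2) = 0.
So s = -1.

-1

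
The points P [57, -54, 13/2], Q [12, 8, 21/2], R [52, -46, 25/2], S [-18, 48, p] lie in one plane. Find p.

Coplanarity ⇔ det[PQ; PR; PS] = 0.
Expanding, this is linear in p: (-50)p + (325) = 0.
So p = 13/2.

13/2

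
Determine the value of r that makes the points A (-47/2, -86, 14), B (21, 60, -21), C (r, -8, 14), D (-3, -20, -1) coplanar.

9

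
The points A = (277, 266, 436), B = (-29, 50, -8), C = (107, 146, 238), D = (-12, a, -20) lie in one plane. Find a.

Normal to plane ABC: n = (-10512, 14892, 0); plane equation n·P = 1049448.
Requiring n·D = 1049448: (14892)a + (126144) = 1049448.
So a = 62.

62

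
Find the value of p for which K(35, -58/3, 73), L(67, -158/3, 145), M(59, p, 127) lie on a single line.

-133/3

Collinearity requires KL × KM = 0; each component is linear in p.
The x-component gives (-72)p + (-3192) = 0, so p = -133/3.
The remaining components then also vanish.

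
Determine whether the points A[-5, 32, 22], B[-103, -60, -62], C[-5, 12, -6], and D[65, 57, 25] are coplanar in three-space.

A normal to the plane through A, B, C is n = AB × AC = (896, -2744, 1960).
The plane has equation n·P = -49168. For D: n·D = -49168.
Equal, so D lies in the plane and all four are coplanar.

Yes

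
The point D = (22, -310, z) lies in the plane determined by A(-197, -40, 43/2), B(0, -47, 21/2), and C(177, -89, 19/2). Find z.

149/2

Coplanarity requires AB · (AC × AD) = 0.
AB = (197, -7, -11), AC = (374, -49, -12); the triple product is linear in z with coefficient -7035 and constant term 1048215/2.
Setting it to zero: z = 149/2.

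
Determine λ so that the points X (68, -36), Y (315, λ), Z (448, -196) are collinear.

-140

The three points are collinear iff det[XY; XZ] = 0.
This determinant is linear in λ: (-380)λ + (-53200) = 0, so λ = -140.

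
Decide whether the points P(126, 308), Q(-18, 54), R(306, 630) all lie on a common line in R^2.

PQ = (-144, -254), PR = (180, 322).
If collinear, PR would be a scalar multiple of PQ. But (-144)·(322) ≠ (-254)·(180) (difference -648), so they are not parallel; the points are not collinear.

No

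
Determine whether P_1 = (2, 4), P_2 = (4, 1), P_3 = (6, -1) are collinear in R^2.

P_1P_2 = (2, -3), P_1P_3 = (4, -5).
det[P_1P_2; P_1P_3] = (2)(-5) − (-3)(4) = 2.
The determinant is nonzero, so they are not collinear.

No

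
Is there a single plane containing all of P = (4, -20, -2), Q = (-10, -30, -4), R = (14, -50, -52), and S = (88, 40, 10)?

A normal to the plane through P, Q, R is n = PQ × PR = (440, -720, 520).
The plane has equation n·X = 15120. For S: n·S = 15120.
Equal, so S lies in the plane and all four are coplanar.

Yes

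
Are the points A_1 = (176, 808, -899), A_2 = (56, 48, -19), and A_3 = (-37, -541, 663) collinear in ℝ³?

Yes

A_1A_2 = (-120, -760, 880), A_1A_3 = (-213, -1349, 1562).
Each component of A_1A_3 is 71/40 times the corresponding component of A_1A_2, so A_1A_3 = 71/40·A_1A_2 and the points are collinear.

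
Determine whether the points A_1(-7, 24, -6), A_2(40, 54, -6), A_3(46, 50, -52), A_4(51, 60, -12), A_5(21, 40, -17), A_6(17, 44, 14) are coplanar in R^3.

The plane through A_1, A_2, A_3 has normal n = A_1A_2 × A_1A_3 = (-1380, 2162, -368) and equation n·P = 63756.
Checking the remaining points: n·A_4 = 63756, n·A_5 = 63756, n·A_6 = 66516.
Since n·A_6 = 66516 ≠ 63756, A_6 is off the plane and the points are not all coplanar.

No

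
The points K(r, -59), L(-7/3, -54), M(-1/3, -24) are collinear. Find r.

Collinearity: (K − L) must be parallel to (M − L) = (2, 30).
Cross-multiplying the components: (r − (-7/3))·(30) = (-5)·(2).
Solving gives r = -8/3.

-8/3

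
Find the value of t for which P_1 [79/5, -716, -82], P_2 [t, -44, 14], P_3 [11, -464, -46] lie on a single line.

3

Collinearity requires P_1P_2 × P_1P_3 = 0; each component is linear in t.
The y-component gives (-36)t + (108) = 0, so t = 3.
The remaining components then also vanish.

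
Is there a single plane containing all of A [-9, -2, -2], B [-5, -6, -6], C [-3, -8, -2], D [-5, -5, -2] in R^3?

The four points are coplanar iff the 3×3 determinant with rows AB, AC, AD is zero.
Rows: (4, -4, -4), (6, -6, 0), (4, -3, 0).
Expanding along the first row: (4)(0) − (-4)(0) + (-4)(6) = -24.
Nonzero ⇒ not coplanar.

No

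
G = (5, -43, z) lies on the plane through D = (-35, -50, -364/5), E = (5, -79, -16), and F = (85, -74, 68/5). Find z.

-64

A normal to the plane is n = DE × DF = (-5712/5, 3360, 2520).
G lies in the plane iff n · DG = 0.
This gives (2520)z + (161280) = 0, so z = -64.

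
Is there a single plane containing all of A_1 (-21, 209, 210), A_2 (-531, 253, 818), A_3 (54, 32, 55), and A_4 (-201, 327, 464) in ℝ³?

A normal to the plane through A_1, A_2, A_3 is n = A_1A_2 × A_1A_3 = (100796, -33450, 86970).
The plane has equation n·P = 9155934. For A_4: n·A_4 = 9155934.
Equal, so A_4 lies in the plane and all four are coplanar.

Yes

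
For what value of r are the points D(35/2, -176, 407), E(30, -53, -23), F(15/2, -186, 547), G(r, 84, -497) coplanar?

Normal to plane DEF: n = (12920, 2550, 1105); plane equation n·P = 227035.
Requiring n·G = 227035: (12920)r + (-334985) = 227035.
So r = 87/2.

87/2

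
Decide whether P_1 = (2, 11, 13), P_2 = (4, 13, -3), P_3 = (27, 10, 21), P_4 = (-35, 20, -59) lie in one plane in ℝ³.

With P_1 as base: P_1P_2 = (2, 2, -16), P_1P_3 = (25, -1, 8), P_1P_4 = (-37, 9, -72).
P_1P_3 × P_1P_4 = (0, 1504, 188).
P_1P_2 · (P_1P_3 × P_1P_4) = 0.
The scalar triple product vanishes, so the four points are coplanar.

Yes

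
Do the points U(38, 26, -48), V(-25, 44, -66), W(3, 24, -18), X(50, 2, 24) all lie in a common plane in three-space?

A normal to the plane through U, V, W is n = UV × UW = (504, 2520, 756).
The plane has equation n·P = 48384. For X: n·X = 48384.
Equal, so X lies in the plane and all four are coplanar.

Yes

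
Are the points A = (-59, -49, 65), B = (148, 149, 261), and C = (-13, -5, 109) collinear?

AB = (207, 198, 196), AC = (46, 44, 44).
AB × AC = (88, -92, 0).
The cross product is nonzero, so the points do not lie on one line.

No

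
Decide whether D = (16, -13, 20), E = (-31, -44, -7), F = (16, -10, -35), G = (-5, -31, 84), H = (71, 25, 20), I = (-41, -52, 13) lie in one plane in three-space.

Yes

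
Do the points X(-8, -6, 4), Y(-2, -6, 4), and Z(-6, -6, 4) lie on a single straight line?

XY = (6, 0, 0), XZ = (2, 0, 0).
XY × XZ = (0, 0, 0).
The cross product vanishes, so the three points are collinear.

Yes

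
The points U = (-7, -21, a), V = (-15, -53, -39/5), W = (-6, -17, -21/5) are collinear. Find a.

Direction VW = (9, 36, 18/5). From the x-coordinate of U, the parameter along the line is τ = (-7 − (-15))/9 = 8/9.
Then a = (-39/5) + 8/9·(18/5) = -23/5.

-23/5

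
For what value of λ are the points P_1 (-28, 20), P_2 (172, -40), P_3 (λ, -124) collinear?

452

The three points are collinear iff det[P_1P_2; P_1P_3] = 0.
This determinant is linear in λ: (60)λ + (-27120) = 0, so λ = 452.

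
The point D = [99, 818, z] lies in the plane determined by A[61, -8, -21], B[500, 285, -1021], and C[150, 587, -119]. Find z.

Coplanarity requires AB · (AC × AD) = 0.
AB = (439, 293, -1000), AC = (89, 595, -98); the triple product is linear in z with coefficient 235128 and constant term -11521272.
Setting it to zero: z = 49.

49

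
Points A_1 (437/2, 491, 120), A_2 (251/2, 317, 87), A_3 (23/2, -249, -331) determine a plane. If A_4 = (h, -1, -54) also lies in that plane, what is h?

9/2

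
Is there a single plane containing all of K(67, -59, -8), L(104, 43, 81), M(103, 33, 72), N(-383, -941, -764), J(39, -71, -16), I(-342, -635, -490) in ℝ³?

No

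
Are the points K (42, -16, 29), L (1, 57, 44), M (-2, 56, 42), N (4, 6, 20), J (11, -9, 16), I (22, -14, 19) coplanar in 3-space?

The plane through K, L, M has normal n = KL × KM = (-131, -127, 260) and equation n·P = 4070.
Checking the remaining points: n·N = 3914, n·J = 3862, n·I = 3836.
Since n·N = 3914 ≠ 4070, N is off the plane and the points are not all coplanar.

No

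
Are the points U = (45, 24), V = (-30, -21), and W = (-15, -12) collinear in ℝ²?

Yes

UV = (-75, -45), UW = (-60, -36).
Checking proportionality: UW = 4/5·UV, so the vectors are parallel and the points are collinear.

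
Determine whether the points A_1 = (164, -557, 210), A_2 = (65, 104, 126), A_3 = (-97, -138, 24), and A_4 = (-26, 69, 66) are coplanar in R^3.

Yes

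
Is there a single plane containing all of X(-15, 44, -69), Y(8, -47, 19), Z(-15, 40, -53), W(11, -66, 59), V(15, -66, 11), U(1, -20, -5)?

Yes

The plane through X, Y, Z has normal n = XY × XZ = (-1104, -368, -92) and equation n·P = 6716.
Checking the remaining points: n·W = 6716, n·V = 6716, n·U = 6716.
All equal 6716, so all 6 points lie in one plane.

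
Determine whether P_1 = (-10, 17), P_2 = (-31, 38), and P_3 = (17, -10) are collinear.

P_1P_2 = (-21, 21), P_1P_3 = (27, -27).
det[P_1P_2; P_1P_3] = (-21)(-27) − (21)(27) = 0.
The determinant is zero, so the points are collinear.

Yes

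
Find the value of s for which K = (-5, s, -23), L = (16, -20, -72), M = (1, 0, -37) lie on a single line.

8

Collinearity requires KL × KM = 0; each component is linear in s.
The x-component gives (-35)s + (280) = 0, so s = 8.
The remaining components then also vanish.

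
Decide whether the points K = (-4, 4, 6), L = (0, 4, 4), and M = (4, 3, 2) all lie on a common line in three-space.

KL = (4, 0, -2), KM = (8, -1, -4).
KL × KM = (-2, 0, -4).
The cross product is nonzero, so the points do not lie on one line.

No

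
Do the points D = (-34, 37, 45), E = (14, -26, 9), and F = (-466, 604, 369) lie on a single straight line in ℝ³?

DE = (48, -63, -36), DF = (-432, 567, 324).
Each component of DF is -9 times the corresponding component of DE, so DF = -9·DE and the points are collinear.

Yes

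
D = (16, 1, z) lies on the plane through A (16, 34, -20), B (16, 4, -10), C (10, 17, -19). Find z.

-9

The plane through A, B, C has equation 140x − 60y − 180z = 3800.
Substituting D: (-180)z + (2180) = 3800, so z = -9.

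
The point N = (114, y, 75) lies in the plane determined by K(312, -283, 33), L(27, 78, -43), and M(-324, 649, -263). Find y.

The plane through K, L, M has equation −36024x − 36024y − 36024z = -2233488.
Substituting N: (-36024)y + (-6808536) = -2233488, so y = -127.

-127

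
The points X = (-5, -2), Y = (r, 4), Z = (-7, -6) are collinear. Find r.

Collinearity: (Y − X) must be parallel to (Z − X) = (-2, -4).
Cross-multiplying the components: (r − (-5))·(-4) = (6)·(-2).
Solving gives r = -2.

-2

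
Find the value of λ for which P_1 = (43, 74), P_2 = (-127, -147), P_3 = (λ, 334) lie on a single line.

The three points are collinear iff det[P_1P_2; P_1P_3] = 0.
This determinant is linear in λ: (221)λ + (-53703) = 0, so λ = 243.

243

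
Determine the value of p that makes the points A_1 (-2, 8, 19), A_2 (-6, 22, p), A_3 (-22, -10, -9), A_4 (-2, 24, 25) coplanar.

20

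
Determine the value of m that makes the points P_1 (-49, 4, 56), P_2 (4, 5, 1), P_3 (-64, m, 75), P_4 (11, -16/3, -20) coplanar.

19/3

Coplanarity ⇔ det[P_1P_2; P_1P_3; P_1P_4] = 0.
Expanding, this is linear in m: (-728)m + (13832/3) = 0.
So m = 19/3.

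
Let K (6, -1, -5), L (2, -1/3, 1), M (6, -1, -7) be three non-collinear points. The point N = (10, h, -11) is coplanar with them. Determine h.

The plane through K, L, M has equation −(4/3)x − 8y = 0.
Substituting N: (-8)h + (-40/3) = 0, so h = -5/3.

-5/3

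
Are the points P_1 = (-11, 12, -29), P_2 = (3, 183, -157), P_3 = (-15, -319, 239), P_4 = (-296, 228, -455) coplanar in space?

With P_1 as base: P_1P_2 = (14, 171, -128), P_1P_3 = (-4, -331, 268), P_1P_4 = (-285, 216, -426).
P_1P_3 × P_1P_4 = (83118, -78084, -95199).
P_1P_2 · (P_1P_3 × P_1P_4) = -3240.
Since -3240 ≠ 0, the four points are not coplanar.

No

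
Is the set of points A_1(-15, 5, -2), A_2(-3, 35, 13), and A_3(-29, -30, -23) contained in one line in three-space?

No

A_1A_2 = (12, 30, 15), A_1A_3 = (-14, -35, -21).
Comparing components 2 and 3: (30)(-21) − (15)(-35) = -105 ≠ 0, so A_1A_2 and A_1A_3 are not parallel and the points are not collinear.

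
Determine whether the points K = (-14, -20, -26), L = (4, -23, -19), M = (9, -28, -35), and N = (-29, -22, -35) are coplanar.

No

The four points are coplanar iff the 3×3 determinant with rows KL, KM, KN is zero.
Rows: (18, -3, 7), (23, -8, -9), (-15, -2, -9).
Expanding along the first row: (18)(54) − (-3)(-342) + (7)(-166) = -1216.
Nonzero ⇒ not coplanar.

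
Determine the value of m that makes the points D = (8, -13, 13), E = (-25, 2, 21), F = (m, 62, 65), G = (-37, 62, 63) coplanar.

-13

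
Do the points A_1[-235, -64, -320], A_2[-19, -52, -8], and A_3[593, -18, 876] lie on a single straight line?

Yes

A_1A_2 = (216, 12, 312), A_1A_3 = (828, 46, 1196).
A_1A_2 × A_1A_3 = (0, 0, 0).
The cross product vanishes, so the three points are collinear.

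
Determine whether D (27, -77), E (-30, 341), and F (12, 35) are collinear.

No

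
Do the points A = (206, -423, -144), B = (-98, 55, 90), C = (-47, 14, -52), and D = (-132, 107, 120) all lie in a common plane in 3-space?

Yes

The four points are coplanar iff the 3×3 determinant with rows AB, AC, AD is zero.
Rows: (-304, 478, 234), (-253, 437, 92), (-338, 530, 264).
Expanding along the first row: (-304)(66608) − (478)(-35696) + (234)(13616) = 0.
Zero determinant ⇒ coplanar.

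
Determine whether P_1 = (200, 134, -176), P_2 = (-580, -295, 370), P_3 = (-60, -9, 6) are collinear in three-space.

P_1P_2 = (-780, -429, 546), P_1P_3 = (-260, -143, 182).
Each component of P_1P_3 is 1/3 times the corresponding component of P_1P_2, so P_1P_3 = 1/3·P_1P_2 and the points are collinear.

Yes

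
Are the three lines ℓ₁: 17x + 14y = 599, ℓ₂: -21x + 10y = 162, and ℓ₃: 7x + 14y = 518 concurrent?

No

Intersecting ℓ₁ and ℓ₂: solving the 2×2 system gives (x, y) = (1861/232, 15333/464).
Substitute into ℓ₃: (7)(1861/232) + (14)(15333/464) = 60179/116.
But ℓ₃ requires 518 ≠ 60179/116, so the three lines have no common point.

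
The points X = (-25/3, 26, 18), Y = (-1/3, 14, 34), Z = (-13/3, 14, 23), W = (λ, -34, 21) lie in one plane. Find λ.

Normal to plane XYZ: n = (132, 24, -48); plane equation n·P = -1340.
Requiring n·W = -1340: (132)λ + (-1824) = -1340.
So λ = 11/3.

11/3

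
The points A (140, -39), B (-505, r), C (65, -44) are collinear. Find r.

-82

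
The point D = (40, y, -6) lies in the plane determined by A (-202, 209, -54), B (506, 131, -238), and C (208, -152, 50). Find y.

16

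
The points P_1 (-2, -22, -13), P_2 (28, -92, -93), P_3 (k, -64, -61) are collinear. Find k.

16

Direction P_1P_2 = (30, -70, -80). From the y-coordinate of P_3, the parameter along the line is τ = (-64 − (-22))/(-70) = 3/5.
Then k = (-2) + 3/5·(30) = 16.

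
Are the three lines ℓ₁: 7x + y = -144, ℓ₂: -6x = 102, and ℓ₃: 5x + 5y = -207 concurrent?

No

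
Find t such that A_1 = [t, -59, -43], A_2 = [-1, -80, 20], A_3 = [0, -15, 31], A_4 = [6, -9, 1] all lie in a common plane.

The points are coplanar iff A_1A_2 · (A_1A_3 × A_1A_4) = 0.
Expanding, this is linear in t: (2016)t + (-24192) = 0.
So t = 12.

12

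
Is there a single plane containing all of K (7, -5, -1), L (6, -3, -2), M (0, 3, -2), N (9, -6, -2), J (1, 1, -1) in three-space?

The plane through K, L, M has normal n = KL × KM = (6, 6, 6) and equation n·P = 6.
Checking the remaining points: n·N = 6, n·J = 6.
All equal 6, so all 5 points lie in one plane.

Yes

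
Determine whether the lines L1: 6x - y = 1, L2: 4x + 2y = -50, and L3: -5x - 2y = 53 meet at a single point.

Yes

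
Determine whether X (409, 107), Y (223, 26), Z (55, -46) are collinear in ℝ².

XY = (-186, -81), XZ = (-354, -153).
Twice the signed area of △XYZ is (-186)(-153) − (-81)(-354) = -216.
The area is nonzero, so the three points are not collinear.

No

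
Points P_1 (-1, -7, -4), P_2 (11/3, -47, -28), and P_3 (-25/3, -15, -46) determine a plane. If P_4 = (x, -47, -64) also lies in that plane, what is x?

The plane through P_1, P_2, P_3 has equation 1488x + 372y − (992/3)z = -8308/3.
Substituting P_4: (1488)x + (11036/3) = -8308/3, so x = -13/3.

-13/3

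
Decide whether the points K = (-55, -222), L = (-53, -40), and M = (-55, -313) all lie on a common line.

KL = (2, 182), KM = (0, -91).
det[KL; KM] = (2)(-91) − (182)(0) = -182.
The determinant is nonzero, so they are not collinear.

No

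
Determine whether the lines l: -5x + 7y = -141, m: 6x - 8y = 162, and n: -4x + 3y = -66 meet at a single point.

Yes

Lines aᵢx + bᵢy = cᵢ with pairwise distinct directions are concurrent exactly when det[aᵢ bᵢ cᵢ] = 0.
Here the determinant is 0.
It vanishes, so the lines are concurrent at (3, -18).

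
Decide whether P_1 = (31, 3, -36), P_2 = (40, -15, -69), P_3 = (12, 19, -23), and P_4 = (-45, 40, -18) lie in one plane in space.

A normal to the plane through P_1, P_2, P_3 is n = P_1P_2 × P_1P_3 = (294, 510, -198).
The plane has equation n·P = 17772. For P_4: n·P_4 = 10734.
10734 ≠ 17772, so P_4 is off the plane.

No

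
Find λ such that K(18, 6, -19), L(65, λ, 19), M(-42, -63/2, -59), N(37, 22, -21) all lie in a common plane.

Normal to plane KMN: n = (715, -880, -495/2); plane equation n·P = 24585/2.
Requiring n·L = 24585/2: (-880)λ + (83545/2) = 24585/2.
So λ = 67/2.

67/2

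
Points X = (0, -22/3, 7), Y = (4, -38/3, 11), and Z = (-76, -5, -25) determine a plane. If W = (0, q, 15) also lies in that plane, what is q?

Coplanarity requires XY · (XZ × XW) = 0.
XY = (4, -16/3, 4), XZ = (-76, 7/3, -32); the triple product is linear in q with coefficient -176 and constant term -13376/3.
Setting it to zero: q = -76/3.

-76/3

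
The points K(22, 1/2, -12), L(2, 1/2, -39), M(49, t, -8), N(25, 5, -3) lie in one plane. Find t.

Coplanarity ⇔ det[KL; KM; KN] = 0.
Expanding, this is linear in t: (-99)t + (-2871) = 0.
So t = -29.

-29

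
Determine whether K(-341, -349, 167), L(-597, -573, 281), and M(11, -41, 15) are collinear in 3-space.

No

KL = (-256, -224, 114), KM = (352, 308, -152).
Comparing components 2 and 3: (-224)(-152) − (114)(308) = -1064 ≠ 0, so KL and KM are not parallel and the points are not collinear.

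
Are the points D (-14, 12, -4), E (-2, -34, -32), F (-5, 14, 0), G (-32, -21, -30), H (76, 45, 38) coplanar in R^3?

The plane through D, E, F has normal n = DE × DF = (-128, -300, 438) and equation n·P = -3560.
Checking the remaining points: n·G = -2744, n·H = -6584.
Since n·G = -2744 ≠ -3560, G is off the plane and the points are not all coplanar.

No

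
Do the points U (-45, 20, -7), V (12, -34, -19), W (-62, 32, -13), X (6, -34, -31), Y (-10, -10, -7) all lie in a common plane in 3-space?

The plane through U, V, W has normal n = UV × UW = (468, 546, -234) and equation n·P = -8502.
Checking the remaining points: n·X = -8502, n·Y = -8502.
All equal -8502, so all 5 points lie in one plane.

Yes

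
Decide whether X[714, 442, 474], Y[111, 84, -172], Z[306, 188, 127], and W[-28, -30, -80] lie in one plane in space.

Yes

The four points are coplanar iff the 3×3 determinant with rows XY, XZ, XW is zero.
Rows: (-603, -358, -646), (-408, -254, -347), (-742, -472, -554).
Expanding along the first row: (-603)(-23068) − (-358)(-31442) + (-646)(4108) = 0.
Zero determinant ⇒ coplanar.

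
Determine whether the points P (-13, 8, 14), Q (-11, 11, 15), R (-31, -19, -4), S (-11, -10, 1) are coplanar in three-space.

No

A normal to the plane through P, Q, R is n = PQ × PR = (-27, 18, 0).
The plane has equation n·X = 495. For S: n·S = 117.
117 ≠ 495, so S is off the plane.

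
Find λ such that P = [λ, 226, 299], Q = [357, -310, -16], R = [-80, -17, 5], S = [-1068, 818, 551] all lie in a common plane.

-296

The points are coplanar iff PQ · (PR × PS) = 0.
Expanding, this is linear in λ: (-142443)λ + (-42163128) = 0.
So λ = -296.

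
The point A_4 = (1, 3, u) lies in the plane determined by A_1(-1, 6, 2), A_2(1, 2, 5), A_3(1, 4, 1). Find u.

3

A normal to the plane is n = A_1A_2 × A_1A_3 = (10, 8, 4).
A_4 lies in the plane iff n · A_1A_4 = 0.
This gives (4)u + (-12) = 0, so u = 3.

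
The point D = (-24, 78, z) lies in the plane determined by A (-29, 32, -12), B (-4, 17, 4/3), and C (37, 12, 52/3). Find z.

-24

A normal to the plane is n = AB × AC = (-520/3, 440/3, 490).
D lies in the plane iff n · AD = 0.
This gives (490)z + (11760) = 0, so z = -24.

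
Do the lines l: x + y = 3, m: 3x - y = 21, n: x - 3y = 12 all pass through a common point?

No

Intersecting l and m: solving the 2×2 system gives (x, y) = (6, -3).
Substitute into n: (1)(6) + (-3)(-3) = 15.
But n requires 12 ≠ 15, so the three lines have no common point.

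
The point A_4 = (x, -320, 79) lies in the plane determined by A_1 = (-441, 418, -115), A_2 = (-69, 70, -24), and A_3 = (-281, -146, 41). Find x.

A normal to the plane is n = A_1A_2 × A_1A_3 = (-2964, -43472, -154128).
A_4 lies in the plane iff n · A_1A_4 = 0.
This gives (-2964)x + (874380) = 0, so x = 295.

295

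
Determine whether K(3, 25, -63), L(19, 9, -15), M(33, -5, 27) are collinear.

Yes

KL = (16, -16, 48), KM = (30, -30, 90).
KL × KM = (0, 0, 0).
The cross product vanishes, so the three points are collinear.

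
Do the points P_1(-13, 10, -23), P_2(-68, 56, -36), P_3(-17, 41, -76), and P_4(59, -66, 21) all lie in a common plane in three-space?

The four points are coplanar iff the 3×3 determinant with rows P_1P_2, P_1P_3, P_1P_4 is zero.
Rows: (-55, 46, -13), (-4, 31, -53), (72, -76, 44).
Expanding along the first row: (-55)(-2664) − (46)(3640) + (-13)(-1928) = 4144.
Nonzero ⇒ not coplanar.

No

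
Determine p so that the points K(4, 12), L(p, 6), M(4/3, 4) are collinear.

2

The three points are collinear iff det[KL; KM] = 0.
This determinant is linear in p: (-8)p + (16) = 0, so p = 2.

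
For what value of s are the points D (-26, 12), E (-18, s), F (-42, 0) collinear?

18

Collinearity: (E − D) must be parallel to (F − D) = (-16, -12).
Cross-multiplying the components: (s − 12)·(-16) = (8)·(-12).
Solving gives s = 18.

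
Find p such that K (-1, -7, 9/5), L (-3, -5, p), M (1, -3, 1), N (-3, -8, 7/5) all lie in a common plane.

Normal to plane KMN: n = (-12/5, 12/5, 6); plane equation n·P = -18/5.
Requiring n·L = -18/5: (6)p + (-24/5) = -18/5.
So p = 1/5.

1/5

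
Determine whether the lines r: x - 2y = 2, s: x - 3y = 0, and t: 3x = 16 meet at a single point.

No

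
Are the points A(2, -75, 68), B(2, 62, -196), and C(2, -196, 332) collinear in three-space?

AB = (0, 137, -264), AC = (0, -121, 264).
Comparing components 2 and 3: (137)(264) − (-264)(-121) = 4224 ≠ 0, so AB and AC are not parallel and the points are not collinear.

No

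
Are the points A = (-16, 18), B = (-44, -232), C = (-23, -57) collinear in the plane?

AB = (-28, -250), AC = (-7, -75).
det[AB; AC] = (-28)(-75) − (-250)(-7) = 350.
The determinant is nonzero, so they are not collinear.

No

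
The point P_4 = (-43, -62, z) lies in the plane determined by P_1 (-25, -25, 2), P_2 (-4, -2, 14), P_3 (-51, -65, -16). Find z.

The plane through P_1, P_2, P_3 has equation 66x + 66y − 242z = -3784.
Substituting P_4: (-242)z + (-6930) = -3784, so z = -13.

-13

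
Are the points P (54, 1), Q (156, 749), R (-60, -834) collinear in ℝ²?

No

PQ = (102, 748), PR = (-114, -835).
Twice the signed area of △PQR is (102)(-835) − (748)(-114) = 102.
The area is nonzero, so the three points are not collinear.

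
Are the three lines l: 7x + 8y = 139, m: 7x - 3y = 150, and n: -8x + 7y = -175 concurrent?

Intersecting l and m: solving the 2×2 system gives (x, y) = (21, -1).
Substitute into n: (-8)(21) + (7)(-1) = -175.
This equals -175, so (21, -1) lies on all three lines and they are concurrent.

Yes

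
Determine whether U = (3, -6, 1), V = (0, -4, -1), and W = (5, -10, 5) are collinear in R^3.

UV = (-3, 2, -2), UW = (2, -4, 4).
Comparing components 3 and 1: (-2)(2) − (-3)(4) = 8 ≠ 0, so UV and UW are not parallel and the points are not collinear.

No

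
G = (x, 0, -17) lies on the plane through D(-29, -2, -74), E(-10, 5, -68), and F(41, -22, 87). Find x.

A normal to the plane is n = DE × DF = (1247, -2639, -870).
G lies in the plane iff n · DG = 0.
This gives (1247)x + (-18705) = 0, so x = 15.

15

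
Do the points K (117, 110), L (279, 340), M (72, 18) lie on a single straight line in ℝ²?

No

KL = (162, 230), KM = (-45, -92).
Twice the signed area of △KLM is (162)(-92) − (230)(-45) = -4554.
The area is nonzero, so the three points are not collinear.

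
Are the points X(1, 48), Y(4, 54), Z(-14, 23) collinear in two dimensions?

No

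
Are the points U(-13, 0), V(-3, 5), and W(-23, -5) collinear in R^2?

UV = (10, 5), UW = (-10, -5).
det[UV; UW] = (10)(-5) − (5)(-10) = 0.
The determinant is zero, so the points are collinear.

Yes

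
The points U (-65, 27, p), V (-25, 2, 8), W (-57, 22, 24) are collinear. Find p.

Direction VW = (-32, 20, 16). From the x-coordinate of U, the parameter along the line is τ = (-65 − (-25))/(-32) = 5/4.
Then p = 8 + 5/4·(16) = 28.

28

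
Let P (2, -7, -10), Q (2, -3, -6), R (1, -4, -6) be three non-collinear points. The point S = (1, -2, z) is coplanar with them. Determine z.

Coplanarity requires PQ · (PR × PS) = 0.
PQ = (0, 4, 4), PR = (-1, 3, 4); the triple product is linear in z with coefficient 4 and constant term 16.
Setting it to zero: z = -4.

-4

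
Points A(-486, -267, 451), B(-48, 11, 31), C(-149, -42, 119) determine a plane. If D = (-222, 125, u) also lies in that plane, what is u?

19

The plane through A, B, C has equation 2204x + 3876y + 4864z = 87628.
Substituting D: (4864)u + (-4788) = 87628, so u = 19.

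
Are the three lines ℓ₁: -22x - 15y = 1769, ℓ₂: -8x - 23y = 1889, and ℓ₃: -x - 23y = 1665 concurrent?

Yes

Intersecting ℓ₁ and ℓ₂: solving the 2×2 system gives (x, y) = (-32, -71).
Substitute into ℓ₃: (-1)(-32) + (-23)(-71) = 1665.
This equals 1665, so (-32, -71) lies on all three lines and they are concurrent.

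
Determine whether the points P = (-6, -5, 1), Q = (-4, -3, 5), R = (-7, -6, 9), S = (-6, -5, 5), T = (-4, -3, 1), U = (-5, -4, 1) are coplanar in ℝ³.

Yes

The plane through P, Q, R has normal n = PQ × PR = (20, -20, 0) and equation n·X = -20.
Checking the remaining points: n·S = -20, n·T = -20, n·U = -20.
All equal -20, so all 6 points lie in one plane.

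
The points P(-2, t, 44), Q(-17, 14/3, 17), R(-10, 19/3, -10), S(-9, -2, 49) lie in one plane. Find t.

-10/3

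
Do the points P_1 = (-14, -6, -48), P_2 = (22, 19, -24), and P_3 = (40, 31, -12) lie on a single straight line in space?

No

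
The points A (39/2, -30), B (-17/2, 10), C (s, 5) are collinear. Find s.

Collinearity: (C − A) must be parallel to (B − A) = (-28, 40).
Cross-multiplying the components: (s − 39/2)·(40) = (35)·(-28).
Solving gives s = -5.

-5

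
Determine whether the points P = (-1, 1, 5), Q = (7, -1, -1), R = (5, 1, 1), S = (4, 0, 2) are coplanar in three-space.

No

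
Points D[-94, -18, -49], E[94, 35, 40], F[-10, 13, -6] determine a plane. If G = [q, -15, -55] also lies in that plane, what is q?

-115

A normal to the plane is n = DE × DF = (-480, -608, 1376).
G lies in the plane iff n · DG = 0.
This gives (-480)q + (-55200) = 0, so q = -115.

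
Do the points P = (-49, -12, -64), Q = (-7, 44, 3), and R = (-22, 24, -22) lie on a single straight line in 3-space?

No

PQ = (42, 56, 67), PR = (27, 36, 42).
Comparing components 2 and 3: (56)(42) − (67)(36) = -60 ≠ 0, so PQ and PR are not parallel and the points are not collinear.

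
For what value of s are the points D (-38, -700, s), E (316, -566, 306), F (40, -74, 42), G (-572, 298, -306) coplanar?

220

Coplanarity ⇔ det[DE; DF; DG] = 0.
Expanding, this is linear in s: (-198432)s + (43655040) = 0.
So s = 220.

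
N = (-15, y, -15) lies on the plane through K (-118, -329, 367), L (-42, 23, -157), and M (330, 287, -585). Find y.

The plane through K, L, M has equation −12320x − 162400y − 110880z = 14190400.
Substituting N: (-162400)y + (1848000) = 14190400, so y = -76.

-76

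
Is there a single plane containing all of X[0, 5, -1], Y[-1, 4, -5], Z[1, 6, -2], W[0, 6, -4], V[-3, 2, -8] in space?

No

The plane through X, Y, Z has normal n = XY × XZ = (5, -5, 0) and equation n·P = -25.
Checking the remaining points: n·W = -30, n·V = -25.
Since n·W = -30 ≠ -25, W is off the plane and the points are not all coplanar.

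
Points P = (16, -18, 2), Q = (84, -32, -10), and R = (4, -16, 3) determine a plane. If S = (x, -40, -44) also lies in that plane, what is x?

Coplanarity requires PQ · (PR × PS) = 0.
PQ = (68, -14, -12), PR = (-12, 2, 1); the triple product is linear in x with coefficient 10 and constant term -360.
Setting it to zero: x = 36.

36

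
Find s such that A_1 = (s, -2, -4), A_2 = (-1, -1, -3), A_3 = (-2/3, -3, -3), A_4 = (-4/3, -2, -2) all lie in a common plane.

-1/3

Coplanarity ⇔ det[A_1A_2; A_1A_3; A_1A_4] = 0.
Expanding, this is linear in s: (2)s + (2/3) = 0.
So s = -1/3.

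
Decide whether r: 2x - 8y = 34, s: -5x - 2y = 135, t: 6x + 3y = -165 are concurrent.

Intersecting r and s: solving the 2×2 system gives (x, y) = (-23, -10).
Substitute into t: (6)(-23) + (3)(-10) = -168.
But t requires -165 ≠ -168, so the three lines have no common point.

No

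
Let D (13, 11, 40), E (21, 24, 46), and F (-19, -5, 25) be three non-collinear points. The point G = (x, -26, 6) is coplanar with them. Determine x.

-59

A normal to the plane is n = DE × DF = (-99, -72, 288).
G lies in the plane iff n · DG = 0.
This gives (-99)x + (-5841) = 0, so x = -59.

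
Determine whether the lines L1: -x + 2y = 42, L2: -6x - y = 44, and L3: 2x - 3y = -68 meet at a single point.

Lines aᵢx + bᵢy = cᵢ with pairwise distinct directions are concurrent exactly when det[aᵢ bᵢ cᵢ] = 0.
Here the determinant is 0.
It vanishes, so the lines are concurrent at (-10, 16).

Yes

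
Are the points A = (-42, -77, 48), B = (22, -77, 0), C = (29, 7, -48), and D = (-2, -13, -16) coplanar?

No

A normal to the plane through A, B, C is n = AB × AC = (4032, 2736, 5376).
The plane has equation n·P = -121968. For D: n·D = -129648.
-129648 ≠ -121968, so D is off the plane.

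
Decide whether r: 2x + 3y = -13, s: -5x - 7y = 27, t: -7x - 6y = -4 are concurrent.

The three lines meet at one point iff the augmented coefficient matrix [aᵢ bᵢ cᵢ] has rank < 3, i.e. its determinant vanishes.
Here the determinant is 0.
It vanishes, so the lines are concurrent at (10, -11).

Yes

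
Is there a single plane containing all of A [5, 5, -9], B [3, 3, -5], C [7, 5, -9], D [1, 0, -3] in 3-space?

No

A normal to the plane through A, B, C is n = AB × AC = (0, 8, 4).
The plane has equation n·P = 4. For D: n·D = -12.
-12 ≠ 4, so D is off the plane.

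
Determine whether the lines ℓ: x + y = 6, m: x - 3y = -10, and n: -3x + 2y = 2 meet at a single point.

Intersecting ℓ and m: solving the 2×2 system gives (x, y) = (2, 4).
Substitute into n: (-3)(2) + (2)(4) = 2.
This equals 2, so (2, 4) lies on all three lines and they are concurrent.

Yes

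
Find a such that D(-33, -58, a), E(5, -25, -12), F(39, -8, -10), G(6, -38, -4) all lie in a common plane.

Coplanarity ⇔ det[DE; DF; DG] = 0.
Expanding, this is linear in a: (459)a + (2754) = 0.
So a = -6.

-6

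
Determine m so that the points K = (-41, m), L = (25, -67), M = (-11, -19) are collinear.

21

The three points are collinear iff det[KL; KM] = 0.
This determinant is linear in m: (-36)m + (756) = 0, so m = 21.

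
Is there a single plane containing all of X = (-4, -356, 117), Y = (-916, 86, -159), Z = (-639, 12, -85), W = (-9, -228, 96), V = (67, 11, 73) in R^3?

The plane through X, Y, Z has normal n = XY × XZ = (12284, -8964, -54946) and equation n·P = -3286634.
Checking the remaining points: n·W = -3341580, n·V = -3286634.
Since n·W = -3341580 ≠ -3286634, W is off the plane and the points are not all coplanar.

No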